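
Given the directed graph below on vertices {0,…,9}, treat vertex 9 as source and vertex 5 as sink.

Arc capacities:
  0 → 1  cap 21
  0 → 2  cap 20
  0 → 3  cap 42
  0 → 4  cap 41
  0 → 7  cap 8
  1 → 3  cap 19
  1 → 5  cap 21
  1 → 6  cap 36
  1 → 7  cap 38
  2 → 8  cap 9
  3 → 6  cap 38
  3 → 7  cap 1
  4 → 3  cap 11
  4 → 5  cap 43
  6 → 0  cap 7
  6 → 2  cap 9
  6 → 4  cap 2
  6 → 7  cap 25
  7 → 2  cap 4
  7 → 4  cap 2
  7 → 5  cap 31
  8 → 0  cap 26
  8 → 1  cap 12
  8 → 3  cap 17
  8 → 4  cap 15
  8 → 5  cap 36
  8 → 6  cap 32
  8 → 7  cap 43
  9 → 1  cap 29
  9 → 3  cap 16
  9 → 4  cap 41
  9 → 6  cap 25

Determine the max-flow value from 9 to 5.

Maximum flow value: 104

augment #1: 9→1→5 bottleneck 21, total now 21
augment #2: 9→4→5 bottleneck 41, total now 62
augment #3: 9→1→7→5 bottleneck 8, total now 70
augment #4: 9→3→7→5 bottleneck 1, total now 71
augment #5: 9→6→4→5 bottleneck 2, total now 73
augment #6: 9→6→7→5 bottleneck 22, total now 95
augment #7: 9→6→2→8→5 bottleneck 1, total now 96
augment #8: 9→3→6→2→8→5 bottleneck 8, total now 104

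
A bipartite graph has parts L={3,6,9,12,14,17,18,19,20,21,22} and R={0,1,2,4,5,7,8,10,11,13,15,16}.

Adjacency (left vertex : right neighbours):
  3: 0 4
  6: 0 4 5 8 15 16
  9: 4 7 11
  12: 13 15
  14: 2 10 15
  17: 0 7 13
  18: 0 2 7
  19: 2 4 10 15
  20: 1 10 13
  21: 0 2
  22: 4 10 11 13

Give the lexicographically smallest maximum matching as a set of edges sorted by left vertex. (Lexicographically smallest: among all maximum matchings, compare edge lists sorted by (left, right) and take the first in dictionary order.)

Lex-smallest maximum matching: {(3,0), (6,5), (9,4), (12,13), (14,10), (17,7), (18,2), (19,15), (20,1), (22,11)}

|M| = 10 (so the lex-smallest maximum matching has 10 edges)
process left vertices in ascending order; for each, take the smallest-labelled available neighbour that still permits 10 edges overall, or leave it unmatched if none does
lex-smallest matching: {3-0, 6-5, 9-4, 12-13, 14-10, 17-7, 18-2, 19-15, 20-1, 22-11}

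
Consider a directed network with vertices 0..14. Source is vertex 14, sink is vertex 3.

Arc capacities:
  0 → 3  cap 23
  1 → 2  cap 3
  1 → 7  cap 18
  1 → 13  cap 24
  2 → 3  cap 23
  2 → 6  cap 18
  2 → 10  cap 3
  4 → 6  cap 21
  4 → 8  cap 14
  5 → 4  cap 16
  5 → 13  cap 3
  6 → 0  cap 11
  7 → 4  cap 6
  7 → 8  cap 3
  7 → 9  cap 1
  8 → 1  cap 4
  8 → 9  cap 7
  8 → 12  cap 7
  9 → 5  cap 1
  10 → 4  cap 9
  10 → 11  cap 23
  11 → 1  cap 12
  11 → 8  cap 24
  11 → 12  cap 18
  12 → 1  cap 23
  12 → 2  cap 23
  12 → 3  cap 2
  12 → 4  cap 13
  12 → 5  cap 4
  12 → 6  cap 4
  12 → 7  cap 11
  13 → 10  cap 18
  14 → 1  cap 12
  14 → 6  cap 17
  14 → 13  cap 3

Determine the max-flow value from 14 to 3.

augment #1: 14→1→2→3 bottleneck 3, total now 3
augment #2: 14→6→0→3 bottleneck 11, total now 14
augment #3: 14→1→7→8→12→3 bottleneck 2, total now 16
augment #4: 14→1→7→8→12→2→3 bottleneck 1, total now 17
augment #5: 14→13→10→11→12→2→3 bottleneck 3, total now 20
augment #6: 14→1→7→4→8→12→2→3 bottleneck 4, total now 24
augment #7: 14→1→13→10→11→12→2→3 bottleneck 2, total now 26

Maximum flow value: 26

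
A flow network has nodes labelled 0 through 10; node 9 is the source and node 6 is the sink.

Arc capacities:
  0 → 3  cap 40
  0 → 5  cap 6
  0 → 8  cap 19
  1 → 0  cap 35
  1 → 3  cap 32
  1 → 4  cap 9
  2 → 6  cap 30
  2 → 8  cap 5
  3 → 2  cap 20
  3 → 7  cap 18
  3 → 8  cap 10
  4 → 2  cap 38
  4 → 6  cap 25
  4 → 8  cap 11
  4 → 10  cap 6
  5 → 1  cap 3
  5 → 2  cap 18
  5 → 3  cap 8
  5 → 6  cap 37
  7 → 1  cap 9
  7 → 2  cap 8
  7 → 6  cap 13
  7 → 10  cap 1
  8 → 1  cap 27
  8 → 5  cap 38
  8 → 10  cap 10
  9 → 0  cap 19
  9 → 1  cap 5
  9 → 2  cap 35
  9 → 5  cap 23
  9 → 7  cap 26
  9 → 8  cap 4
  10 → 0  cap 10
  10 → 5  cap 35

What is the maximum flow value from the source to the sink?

augment #1: 9→2→6 bottleneck 30, total now 30
augment #2: 9→5→6 bottleneck 23, total now 53
augment #3: 9→7→6 bottleneck 13, total now 66
augment #4: 9→0→5→6 bottleneck 6, total now 72
augment #5: 9→1→4→6 bottleneck 5, total now 77
augment #6: 9→8→5→6 bottleneck 4, total now 81
augment #7: 9→0→8→5→6 bottleneck 4, total now 85
augment #8: 9→7→1→4→6 bottleneck 4, total now 89

Maximum flow value: 89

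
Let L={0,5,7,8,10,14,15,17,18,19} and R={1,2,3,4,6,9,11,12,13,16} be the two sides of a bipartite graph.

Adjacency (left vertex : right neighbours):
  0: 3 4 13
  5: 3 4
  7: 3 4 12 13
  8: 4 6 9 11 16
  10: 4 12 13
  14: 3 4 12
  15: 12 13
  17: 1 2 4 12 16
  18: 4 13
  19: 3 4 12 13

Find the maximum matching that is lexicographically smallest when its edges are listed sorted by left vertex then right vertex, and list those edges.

Lex-smallest maximum matching: {(0,3), (5,4), (7,12), (8,6), (10,13), (17,1)}

|M| = 6 (so the lex-smallest maximum matching has 6 edges)
process left vertices in ascending order; for each, take the smallest-labelled available neighbour that still permits 6 edges overall, or leave it unmatched if none does
lex-smallest matching: {0-3, 5-4, 7-12, 8-6, 10-13, 17-1}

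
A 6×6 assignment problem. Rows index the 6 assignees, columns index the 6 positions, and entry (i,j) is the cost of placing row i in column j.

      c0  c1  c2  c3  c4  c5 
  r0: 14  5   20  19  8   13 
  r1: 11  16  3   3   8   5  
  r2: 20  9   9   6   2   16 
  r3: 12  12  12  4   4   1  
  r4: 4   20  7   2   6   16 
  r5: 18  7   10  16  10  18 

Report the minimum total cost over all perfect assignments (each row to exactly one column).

optimal assignment: row0→col1 (cost 5), row1→col3 (cost 3), row2→col4 (cost 2), row3→col5 (cost 1), row4→col0 (cost 4), row5→col2 (cost 10)
total = 5 + 3 + 2 + 1 + 4 + 10 = 25

Minimum assignment cost: 25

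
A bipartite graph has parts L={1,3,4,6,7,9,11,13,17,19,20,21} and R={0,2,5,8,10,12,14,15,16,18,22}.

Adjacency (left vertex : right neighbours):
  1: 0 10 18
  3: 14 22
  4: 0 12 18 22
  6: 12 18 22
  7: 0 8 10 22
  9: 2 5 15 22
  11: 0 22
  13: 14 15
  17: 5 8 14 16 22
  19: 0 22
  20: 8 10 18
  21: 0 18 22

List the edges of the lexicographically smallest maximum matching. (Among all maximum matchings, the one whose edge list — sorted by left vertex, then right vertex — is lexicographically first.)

Lex-smallest maximum matching: {(1,0), (3,14), (4,12), (6,18), (7,8), (9,2), (11,22), (13,15), (17,5), (20,10)}

|M| = 10 (so the lex-smallest maximum matching has 10 edges)
process left vertices in ascending order; for each, take the smallest-labelled available neighbour that still permits 10 edges overall, or leave it unmatched if none does
lex-smallest matching: {1-0, 3-14, 4-12, 6-18, 7-8, 9-2, 11-22, 13-15, 17-5, 20-10}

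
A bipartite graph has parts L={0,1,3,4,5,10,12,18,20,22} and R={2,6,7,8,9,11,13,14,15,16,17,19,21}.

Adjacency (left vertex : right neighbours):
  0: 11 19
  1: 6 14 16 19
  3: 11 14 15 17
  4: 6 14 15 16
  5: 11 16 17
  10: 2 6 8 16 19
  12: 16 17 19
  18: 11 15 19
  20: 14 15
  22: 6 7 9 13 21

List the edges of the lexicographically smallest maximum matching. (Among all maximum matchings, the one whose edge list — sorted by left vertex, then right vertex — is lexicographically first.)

Lex-smallest maximum matching: {(0,11), (1,6), (3,14), (4,15), (5,16), (10,2), (12,17), (18,19), (22,7)}

|M| = 9 (so the lex-smallest maximum matching has 9 edges)
process left vertices in ascending order; for each, take the smallest-labelled available neighbour that still permits 9 edges overall, or leave it unmatched if none does
lex-smallest matching: {0-11, 1-6, 3-14, 4-15, 5-16, 10-2, 12-17, 18-19, 22-7}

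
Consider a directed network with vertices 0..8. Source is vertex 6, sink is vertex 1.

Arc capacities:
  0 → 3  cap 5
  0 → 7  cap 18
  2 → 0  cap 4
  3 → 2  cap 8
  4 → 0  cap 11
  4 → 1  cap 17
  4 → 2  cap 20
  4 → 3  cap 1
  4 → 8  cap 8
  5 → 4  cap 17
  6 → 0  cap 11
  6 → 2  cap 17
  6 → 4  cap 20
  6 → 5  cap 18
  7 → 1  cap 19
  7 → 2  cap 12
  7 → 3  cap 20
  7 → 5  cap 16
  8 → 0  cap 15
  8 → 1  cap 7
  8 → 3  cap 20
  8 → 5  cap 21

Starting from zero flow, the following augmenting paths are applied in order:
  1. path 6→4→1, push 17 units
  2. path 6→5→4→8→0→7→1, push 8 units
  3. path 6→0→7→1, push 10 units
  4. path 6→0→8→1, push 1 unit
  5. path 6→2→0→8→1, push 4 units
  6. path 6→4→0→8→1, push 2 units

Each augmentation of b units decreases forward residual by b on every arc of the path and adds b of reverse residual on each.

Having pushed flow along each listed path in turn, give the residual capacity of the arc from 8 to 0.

after path 1 (6→4→1, push 17): res(8,0)=15
after path 2 (6→5→4→8→0→7→1, push 8): res(8,0)=7
after path 3 (6→0→7→1, push 10): res(8,0)=7
after path 4 (6→0→8→1, push 1): res(8,0)=8
after path 5 (6→2→0→8→1, push 4): res(8,0)=12
after path 6 (6→4→0→8→1, push 2): res(8,0)=14

Residual capacity of (8,0): 14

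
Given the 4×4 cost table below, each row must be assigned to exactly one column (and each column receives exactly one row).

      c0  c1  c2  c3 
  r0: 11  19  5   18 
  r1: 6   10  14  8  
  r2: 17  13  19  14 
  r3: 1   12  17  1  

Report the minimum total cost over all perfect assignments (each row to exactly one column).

Minimum assignment cost: 25

optimal assignment: row0→col2 (cost 5), row1→col0 (cost 6), row2→col1 (cost 13), row3→col3 (cost 1)
total = 5 + 6 + 13 + 1 = 25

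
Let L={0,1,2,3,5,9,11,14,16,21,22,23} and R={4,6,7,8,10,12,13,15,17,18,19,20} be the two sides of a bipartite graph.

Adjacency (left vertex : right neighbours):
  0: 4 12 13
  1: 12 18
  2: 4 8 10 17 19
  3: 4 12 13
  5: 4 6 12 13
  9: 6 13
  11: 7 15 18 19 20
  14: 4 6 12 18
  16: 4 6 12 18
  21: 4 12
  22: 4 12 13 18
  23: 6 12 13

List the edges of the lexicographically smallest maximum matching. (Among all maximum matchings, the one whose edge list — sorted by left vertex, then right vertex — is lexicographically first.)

|M| = 7 (so the lex-smallest maximum matching has 7 edges)
process left vertices in ascending order; for each, take the smallest-labelled available neighbour that still permits 7 edges overall, or leave it unmatched if none does
lex-smallest matching: {0-4, 1-12, 2-8, 3-13, 5-6, 11-7, 14-18}

Lex-smallest maximum matching: {(0,4), (1,12), (2,8), (3,13), (5,6), (11,7), (14,18)}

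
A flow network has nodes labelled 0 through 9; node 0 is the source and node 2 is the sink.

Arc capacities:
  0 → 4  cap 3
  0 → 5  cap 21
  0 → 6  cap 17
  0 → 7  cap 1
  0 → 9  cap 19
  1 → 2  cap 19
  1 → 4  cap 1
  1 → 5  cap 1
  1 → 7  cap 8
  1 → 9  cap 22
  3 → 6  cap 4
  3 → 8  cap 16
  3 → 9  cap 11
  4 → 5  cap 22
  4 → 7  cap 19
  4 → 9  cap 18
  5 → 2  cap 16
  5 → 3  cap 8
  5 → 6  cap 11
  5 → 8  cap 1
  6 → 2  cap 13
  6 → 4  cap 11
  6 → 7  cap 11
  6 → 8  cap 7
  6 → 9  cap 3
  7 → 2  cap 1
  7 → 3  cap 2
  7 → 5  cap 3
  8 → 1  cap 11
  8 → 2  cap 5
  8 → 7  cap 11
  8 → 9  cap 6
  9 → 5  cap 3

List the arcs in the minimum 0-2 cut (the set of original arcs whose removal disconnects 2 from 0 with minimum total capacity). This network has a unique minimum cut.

Min-cut arcs: {(0,4), (0,5), (0,6), (0,7), (9,5)} (total capacity 45)

augment #1: 0→5→2 push 16
augment #2: 0→6→2 push 13
augment #3: 0→7→2 push 1
augment #4: 0→5→8→2 push 1
augment #5: 0→6→8→2 push 4
augment #6: 0→5→3→8→1→2 push 4
augment #7: 0→4→5→3→8→1→2 push 3
augment #8: 0→9→5→3→8→1→2 push 1
augment #9: 0→9→5→6→8→1→2 push 2
max flow = 45; residual-reachable set from 0 gives S-side
cut edges (S→T): {(0,4), (0,5), (0,6), (0,7), (9,5)} total cap 45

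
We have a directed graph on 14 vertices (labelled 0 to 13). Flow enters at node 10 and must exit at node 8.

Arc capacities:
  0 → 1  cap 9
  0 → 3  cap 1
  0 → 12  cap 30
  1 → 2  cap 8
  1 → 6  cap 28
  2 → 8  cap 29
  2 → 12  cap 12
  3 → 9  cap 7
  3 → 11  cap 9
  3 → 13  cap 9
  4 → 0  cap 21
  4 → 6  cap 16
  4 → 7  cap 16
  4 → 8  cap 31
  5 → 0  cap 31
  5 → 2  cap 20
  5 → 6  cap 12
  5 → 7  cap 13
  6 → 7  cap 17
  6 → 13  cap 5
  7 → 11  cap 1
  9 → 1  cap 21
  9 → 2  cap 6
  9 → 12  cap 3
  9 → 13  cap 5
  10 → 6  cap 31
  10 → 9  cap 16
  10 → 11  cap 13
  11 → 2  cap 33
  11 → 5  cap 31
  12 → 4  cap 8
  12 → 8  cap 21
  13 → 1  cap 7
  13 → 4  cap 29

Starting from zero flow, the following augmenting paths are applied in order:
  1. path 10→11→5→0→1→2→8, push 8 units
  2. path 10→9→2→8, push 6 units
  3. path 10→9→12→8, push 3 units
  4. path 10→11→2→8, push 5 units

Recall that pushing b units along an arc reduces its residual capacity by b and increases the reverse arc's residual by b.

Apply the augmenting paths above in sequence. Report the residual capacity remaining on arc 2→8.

after path 1 (10→11→5→0→1→2→8, push 8): res(2,8)=21
after path 2 (10→9→2→8, push 6): res(2,8)=15
after path 3 (10→9→12→8, push 3): res(2,8)=15
after path 4 (10→11→2→8, push 5): res(2,8)=10

Residual capacity of (2,8): 10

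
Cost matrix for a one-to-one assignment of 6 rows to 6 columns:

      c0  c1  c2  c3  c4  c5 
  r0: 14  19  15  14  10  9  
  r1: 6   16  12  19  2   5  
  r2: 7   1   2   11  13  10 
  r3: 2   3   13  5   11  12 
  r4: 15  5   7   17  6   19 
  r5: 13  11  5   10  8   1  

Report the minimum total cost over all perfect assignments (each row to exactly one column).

Minimum assignment cost: 26

optimal assignment: row0→col3 (cost 14), row1→col4 (cost 2), row2→col2 (cost 2), row3→col0 (cost 2), row4→col1 (cost 5), row5→col5 (cost 1)
total = 14 + 2 + 2 + 2 + 5 + 1 = 26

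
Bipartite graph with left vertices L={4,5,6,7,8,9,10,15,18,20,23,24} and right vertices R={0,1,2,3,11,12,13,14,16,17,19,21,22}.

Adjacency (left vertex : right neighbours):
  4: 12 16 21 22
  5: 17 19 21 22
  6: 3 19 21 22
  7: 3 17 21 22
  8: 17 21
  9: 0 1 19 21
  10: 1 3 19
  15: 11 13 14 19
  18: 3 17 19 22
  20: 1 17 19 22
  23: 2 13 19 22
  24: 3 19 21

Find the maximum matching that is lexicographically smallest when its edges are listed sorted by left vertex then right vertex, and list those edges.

|M| = 10 (so the lex-smallest maximum matching has 10 edges)
process left vertices in ascending order; for each, take the smallest-labelled available neighbour that still permits 10 edges overall, or leave it unmatched if none does
lex-smallest matching: {4-12, 5-17, 6-3, 7-21, 9-0, 10-1, 15-11, 18-19, 20-22, 23-2}

Lex-smallest maximum matching: {(4,12), (5,17), (6,3), (7,21), (9,0), (10,1), (15,11), (18,19), (20,22), (23,2)}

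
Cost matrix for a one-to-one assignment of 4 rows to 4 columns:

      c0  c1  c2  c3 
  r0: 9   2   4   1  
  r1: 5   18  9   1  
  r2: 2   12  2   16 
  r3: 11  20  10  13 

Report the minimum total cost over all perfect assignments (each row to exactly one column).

optimal assignment: row0→col1 (cost 2), row1→col3 (cost 1), row2→col0 (cost 2), row3→col2 (cost 10)
total = 2 + 1 + 2 + 10 = 15

Minimum assignment cost: 15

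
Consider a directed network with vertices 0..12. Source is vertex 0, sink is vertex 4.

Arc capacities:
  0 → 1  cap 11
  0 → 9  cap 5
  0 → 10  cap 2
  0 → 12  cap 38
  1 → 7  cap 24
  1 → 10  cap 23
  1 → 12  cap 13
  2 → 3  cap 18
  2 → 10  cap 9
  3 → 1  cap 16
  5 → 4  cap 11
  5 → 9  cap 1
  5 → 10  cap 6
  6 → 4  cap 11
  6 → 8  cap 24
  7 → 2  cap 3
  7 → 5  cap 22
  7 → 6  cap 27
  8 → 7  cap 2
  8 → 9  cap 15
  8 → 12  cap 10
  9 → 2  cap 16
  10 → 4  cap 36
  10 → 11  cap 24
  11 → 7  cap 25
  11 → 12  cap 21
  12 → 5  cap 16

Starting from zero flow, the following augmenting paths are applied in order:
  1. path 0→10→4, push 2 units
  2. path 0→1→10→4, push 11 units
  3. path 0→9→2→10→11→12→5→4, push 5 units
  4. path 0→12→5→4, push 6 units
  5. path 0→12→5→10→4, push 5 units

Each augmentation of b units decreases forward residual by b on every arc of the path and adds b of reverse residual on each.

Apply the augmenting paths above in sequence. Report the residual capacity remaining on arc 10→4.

Residual capacity of (10,4): 18

after path 1 (0→10→4, push 2): res(10,4)=34
after path 2 (0→1→10→4, push 11): res(10,4)=23
after path 3 (0→9→2→10→11→12→5→4, push 5): res(10,4)=23
after path 4 (0→12→5→4, push 6): res(10,4)=23
after path 5 (0→12→5→10→4, push 5): res(10,4)=18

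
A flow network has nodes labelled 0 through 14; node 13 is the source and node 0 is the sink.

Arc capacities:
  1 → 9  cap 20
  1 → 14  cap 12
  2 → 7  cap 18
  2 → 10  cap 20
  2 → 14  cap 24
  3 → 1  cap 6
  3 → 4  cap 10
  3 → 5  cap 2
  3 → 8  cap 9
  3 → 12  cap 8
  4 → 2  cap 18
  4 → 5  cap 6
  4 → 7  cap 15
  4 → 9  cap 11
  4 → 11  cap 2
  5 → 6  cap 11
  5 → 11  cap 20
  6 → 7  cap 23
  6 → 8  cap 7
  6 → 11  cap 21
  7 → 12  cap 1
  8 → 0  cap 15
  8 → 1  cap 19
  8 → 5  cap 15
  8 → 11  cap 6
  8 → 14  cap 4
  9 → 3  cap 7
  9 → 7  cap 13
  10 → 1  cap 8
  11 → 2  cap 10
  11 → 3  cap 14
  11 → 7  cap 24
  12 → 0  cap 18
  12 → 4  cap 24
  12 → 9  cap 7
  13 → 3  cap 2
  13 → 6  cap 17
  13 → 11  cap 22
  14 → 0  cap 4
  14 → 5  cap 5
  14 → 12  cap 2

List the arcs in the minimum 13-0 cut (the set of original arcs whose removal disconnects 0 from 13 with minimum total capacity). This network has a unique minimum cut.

augment #1: 13→3→8→0 push 2
augment #2: 13→6→8→0 push 7
augment #3: 13→6→7→12→0 push 1
augment #4: 13→11→2→14→0 push 4
augment #5: 13→11→3→8→0 push 6
augment #6: 13→11→3→12→0 push 8
augment #7: 13→11→2→14→12→0 push 2
max flow = 30; residual-reachable set from 13 gives S-side
cut edges (S→T): {(3,12), (7,12), (8,0), (14,0), (14,12)} total cap 30

Min-cut arcs: {(3,12), (7,12), (8,0), (14,0), (14,12)} (total capacity 30)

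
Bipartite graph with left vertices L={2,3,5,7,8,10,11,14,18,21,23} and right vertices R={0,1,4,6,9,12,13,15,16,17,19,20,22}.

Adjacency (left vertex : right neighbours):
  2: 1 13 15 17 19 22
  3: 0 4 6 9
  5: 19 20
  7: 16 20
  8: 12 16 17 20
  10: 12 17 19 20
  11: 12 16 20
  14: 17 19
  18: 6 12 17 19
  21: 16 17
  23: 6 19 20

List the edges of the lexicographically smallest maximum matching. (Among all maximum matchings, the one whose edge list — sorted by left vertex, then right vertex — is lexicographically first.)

|M| = 8 (so the lex-smallest maximum matching has 8 edges)
process left vertices in ascending order; for each, take the smallest-labelled available neighbour that still permits 8 edges overall, or leave it unmatched if none does
lex-smallest matching: {2-1, 3-0, 5-19, 7-16, 8-12, 10-17, 11-20, 18-6}

Lex-smallest maximum matching: {(2,1), (3,0), (5,19), (7,16), (8,12), (10,17), (11,20), (18,6)}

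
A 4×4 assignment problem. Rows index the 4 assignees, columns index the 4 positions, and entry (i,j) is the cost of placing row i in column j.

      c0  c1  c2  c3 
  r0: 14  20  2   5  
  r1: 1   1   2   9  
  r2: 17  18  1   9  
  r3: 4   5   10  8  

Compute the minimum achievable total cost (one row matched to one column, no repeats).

Minimum assignment cost: 11

optimal assignment: row0→col3 (cost 5), row1→col1 (cost 1), row2→col2 (cost 1), row3→col0 (cost 4)
total = 5 + 1 + 1 + 4 = 11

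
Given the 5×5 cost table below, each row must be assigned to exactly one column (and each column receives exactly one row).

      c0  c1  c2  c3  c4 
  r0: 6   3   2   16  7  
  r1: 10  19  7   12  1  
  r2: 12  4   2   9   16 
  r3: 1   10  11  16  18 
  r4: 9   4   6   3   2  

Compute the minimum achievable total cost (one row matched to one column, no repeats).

optimal assignment: row0→col1 (cost 3), row1→col4 (cost 1), row2→col2 (cost 2), row3→col0 (cost 1), row4→col3 (cost 3)
total = 3 + 1 + 2 + 1 + 3 = 10

Minimum assignment cost: 10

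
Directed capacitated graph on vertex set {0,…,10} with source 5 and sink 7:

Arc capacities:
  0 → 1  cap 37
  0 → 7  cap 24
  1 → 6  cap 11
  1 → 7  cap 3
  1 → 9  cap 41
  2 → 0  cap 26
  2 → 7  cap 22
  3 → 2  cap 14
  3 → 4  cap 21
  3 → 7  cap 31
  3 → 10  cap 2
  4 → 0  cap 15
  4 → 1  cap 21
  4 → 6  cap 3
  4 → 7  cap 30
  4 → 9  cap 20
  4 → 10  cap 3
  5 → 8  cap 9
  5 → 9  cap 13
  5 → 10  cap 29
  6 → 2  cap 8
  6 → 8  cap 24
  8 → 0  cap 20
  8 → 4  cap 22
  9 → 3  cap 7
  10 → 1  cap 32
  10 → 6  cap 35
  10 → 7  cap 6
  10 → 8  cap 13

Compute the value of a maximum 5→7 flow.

Maximum flow value: 45

augment #1: 5→10→7 bottleneck 6, total now 6
augment #2: 5→8→0→7 bottleneck 9, total now 15
augment #3: 5→9→3→7 bottleneck 7, total now 22
augment #4: 5→10→1→7 bottleneck 3, total now 25
augment #5: 5→10→6→2→7 bottleneck 8, total now 33
augment #6: 5→10→8→0→7 bottleneck 11, total now 44
augment #7: 5→10→8→4→7 bottleneck 1, total now 45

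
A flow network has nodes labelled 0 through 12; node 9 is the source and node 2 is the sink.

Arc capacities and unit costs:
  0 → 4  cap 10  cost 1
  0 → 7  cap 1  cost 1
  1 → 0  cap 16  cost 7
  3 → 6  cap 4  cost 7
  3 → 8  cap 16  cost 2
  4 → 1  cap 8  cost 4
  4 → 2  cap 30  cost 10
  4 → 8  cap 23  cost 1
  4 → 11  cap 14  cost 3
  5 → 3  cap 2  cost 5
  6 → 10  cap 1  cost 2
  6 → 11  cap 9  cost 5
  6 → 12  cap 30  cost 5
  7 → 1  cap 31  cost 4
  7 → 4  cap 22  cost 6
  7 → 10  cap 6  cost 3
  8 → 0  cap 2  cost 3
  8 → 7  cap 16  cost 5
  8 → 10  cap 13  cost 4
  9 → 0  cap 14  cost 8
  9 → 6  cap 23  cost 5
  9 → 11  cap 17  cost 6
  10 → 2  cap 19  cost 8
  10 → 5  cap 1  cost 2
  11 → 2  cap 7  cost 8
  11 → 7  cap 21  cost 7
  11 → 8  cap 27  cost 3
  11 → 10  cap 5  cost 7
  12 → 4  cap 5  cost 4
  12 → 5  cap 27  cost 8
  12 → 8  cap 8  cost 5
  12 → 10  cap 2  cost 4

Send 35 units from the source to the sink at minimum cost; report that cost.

Minimum cost for 35 units: 673

shortest-cost path #1: 9→11→2 push 7 @ unit cost 14 (adds 98)
shortest-cost path #2: 9→6→10→2 push 1 @ unit cost 15 (adds 15)
shortest-cost path #3: 9→0→4→2 push 10 @ unit cost 19 (adds 190)
shortest-cost path #4: 9→0→7→10→2 push 1 @ unit cost 20 (adds 20)
shortest-cost path #5: 9→11→10→2 push 5 @ unit cost 21 (adds 105)
shortest-cost path #6: 9→11→8→10→2 push 5 @ unit cost 21 (adds 105)
shortest-cost path #7: 9→6→12→10→2 push 2 @ unit cost 22 (adds 44)
shortest-cost path #8: 9→6→12→4→2 push 4 @ unit cost 24 (adds 96)
total cost = 673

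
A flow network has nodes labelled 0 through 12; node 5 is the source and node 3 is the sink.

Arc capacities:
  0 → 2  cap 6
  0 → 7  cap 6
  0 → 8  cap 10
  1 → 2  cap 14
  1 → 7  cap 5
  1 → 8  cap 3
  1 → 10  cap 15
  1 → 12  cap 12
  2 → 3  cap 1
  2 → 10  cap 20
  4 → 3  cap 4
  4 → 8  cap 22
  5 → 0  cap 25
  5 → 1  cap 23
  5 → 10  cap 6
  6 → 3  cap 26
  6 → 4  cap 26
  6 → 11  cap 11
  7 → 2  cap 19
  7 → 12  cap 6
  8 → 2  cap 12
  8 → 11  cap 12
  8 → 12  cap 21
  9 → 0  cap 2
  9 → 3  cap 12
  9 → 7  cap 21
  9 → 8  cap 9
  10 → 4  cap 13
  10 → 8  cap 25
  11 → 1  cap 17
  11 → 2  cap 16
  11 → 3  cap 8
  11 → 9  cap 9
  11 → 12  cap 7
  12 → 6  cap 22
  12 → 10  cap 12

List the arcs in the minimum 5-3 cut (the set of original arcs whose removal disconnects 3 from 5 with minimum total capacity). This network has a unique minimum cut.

augment #1: 5→0→2→3 push 1
augment #2: 5→10→4→3 push 4
augment #3: 5→0→8→11→3 push 8
augment #4: 5→1→12→6→3 push 12
augment #5: 5→0→7→12→6→3 push 6
augment #6: 5→0→8→11→9→3 push 2
augment #7: 5→1→8→11→9→3 push 2
augment #8: 5→1→8→12→6→3 push 1
augment #9: 5→10→8→12→6→3 push 2
augment #10: 5→1→10→8→12→6→3 push 1
max flow = 39; residual-reachable set from 5 gives S-side
cut edges (S→T): {(2,3), (4,3), (8,11), (12,6)} total cap 39

Min-cut arcs: {(2,3), (4,3), (8,11), (12,6)} (total capacity 39)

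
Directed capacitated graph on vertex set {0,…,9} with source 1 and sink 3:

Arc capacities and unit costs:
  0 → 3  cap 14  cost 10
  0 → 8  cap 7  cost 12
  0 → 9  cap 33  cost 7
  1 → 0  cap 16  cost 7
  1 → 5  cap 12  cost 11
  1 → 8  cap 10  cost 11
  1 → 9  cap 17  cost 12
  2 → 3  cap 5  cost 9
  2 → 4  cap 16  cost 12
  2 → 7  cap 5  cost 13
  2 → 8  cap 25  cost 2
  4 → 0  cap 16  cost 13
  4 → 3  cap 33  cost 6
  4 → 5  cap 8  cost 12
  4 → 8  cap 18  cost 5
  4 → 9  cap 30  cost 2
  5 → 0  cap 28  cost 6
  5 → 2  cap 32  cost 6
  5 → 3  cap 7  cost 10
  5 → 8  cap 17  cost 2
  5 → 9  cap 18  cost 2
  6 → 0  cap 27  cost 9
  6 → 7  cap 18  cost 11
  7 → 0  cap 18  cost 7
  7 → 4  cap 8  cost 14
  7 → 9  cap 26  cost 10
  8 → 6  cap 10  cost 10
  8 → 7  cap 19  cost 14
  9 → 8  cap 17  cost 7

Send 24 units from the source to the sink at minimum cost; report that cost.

Minimum cost for 24 units: 463

shortest-cost path #1: 1→0→3 push 14 @ unit cost 17 (adds 238)
shortest-cost path #2: 1→5→3 push 7 @ unit cost 21 (adds 147)
shortest-cost path #3: 1→5→2→3 push 3 @ unit cost 26 (adds 78)
total cost = 463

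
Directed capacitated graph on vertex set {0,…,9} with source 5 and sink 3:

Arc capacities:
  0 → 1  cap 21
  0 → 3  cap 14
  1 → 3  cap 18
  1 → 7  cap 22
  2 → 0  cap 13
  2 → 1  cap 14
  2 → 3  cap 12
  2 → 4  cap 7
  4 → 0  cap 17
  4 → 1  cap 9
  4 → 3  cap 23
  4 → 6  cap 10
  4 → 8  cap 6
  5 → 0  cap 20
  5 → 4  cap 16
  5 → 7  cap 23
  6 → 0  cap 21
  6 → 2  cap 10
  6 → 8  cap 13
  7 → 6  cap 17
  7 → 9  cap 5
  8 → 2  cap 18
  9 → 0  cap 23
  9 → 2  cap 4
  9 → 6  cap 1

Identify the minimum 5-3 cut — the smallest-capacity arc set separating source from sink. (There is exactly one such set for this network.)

Min-cut arcs: {(5,0), (5,4), (7,6), (7,9)} (total capacity 58)

augment #1: 5→0→3 push 14
augment #2: 5→4→3 push 16
augment #3: 5→0→1→3 push 6
augment #4: 5→7→6→2→3 push 10
augment #5: 5→7→9→2→3 push 2
augment #6: 5→7→6→0→1→3 push 7
augment #7: 5→7→9→0→1→3 push 3
max flow = 58; residual-reachable set from 5 gives S-side
cut edges (S→T): {(5,0), (5,4), (7,6), (7,9)} total cap 58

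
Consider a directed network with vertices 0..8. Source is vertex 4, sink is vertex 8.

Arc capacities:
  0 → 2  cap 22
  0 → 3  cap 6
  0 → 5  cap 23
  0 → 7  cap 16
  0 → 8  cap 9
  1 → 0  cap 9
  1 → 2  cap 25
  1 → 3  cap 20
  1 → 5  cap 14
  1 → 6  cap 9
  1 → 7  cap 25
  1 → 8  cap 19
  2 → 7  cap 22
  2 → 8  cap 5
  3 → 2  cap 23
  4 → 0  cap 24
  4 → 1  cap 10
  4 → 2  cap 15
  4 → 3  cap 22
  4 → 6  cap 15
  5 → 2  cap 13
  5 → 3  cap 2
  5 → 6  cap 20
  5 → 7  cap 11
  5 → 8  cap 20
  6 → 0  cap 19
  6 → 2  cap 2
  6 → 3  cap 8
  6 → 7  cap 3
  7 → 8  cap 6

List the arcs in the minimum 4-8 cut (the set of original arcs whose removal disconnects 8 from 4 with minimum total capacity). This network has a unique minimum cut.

Min-cut arcs: {(0,8), (2,8), (4,1), (5,8), (7,8)} (total capacity 50)

augment #1: 4→0→8 push 9
augment #2: 4→1→8 push 10
augment #3: 4→2→8 push 5
augment #4: 4→0→5→8 push 15
augment #5: 4→2→7→8 push 6
augment #6: 4→6→0→5→8 push 5
max flow = 50; residual-reachable set from 4 gives S-side
cut edges (S→T): {(0,8), (2,8), (4,1), (5,8), (7,8)} total cap 50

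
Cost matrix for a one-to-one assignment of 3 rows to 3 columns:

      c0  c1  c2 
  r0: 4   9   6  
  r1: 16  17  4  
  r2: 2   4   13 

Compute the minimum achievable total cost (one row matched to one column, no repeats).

optimal assignment: row0→col0 (cost 4), row1→col2 (cost 4), row2→col1 (cost 4)
total = 4 + 4 + 4 = 12

Minimum assignment cost: 12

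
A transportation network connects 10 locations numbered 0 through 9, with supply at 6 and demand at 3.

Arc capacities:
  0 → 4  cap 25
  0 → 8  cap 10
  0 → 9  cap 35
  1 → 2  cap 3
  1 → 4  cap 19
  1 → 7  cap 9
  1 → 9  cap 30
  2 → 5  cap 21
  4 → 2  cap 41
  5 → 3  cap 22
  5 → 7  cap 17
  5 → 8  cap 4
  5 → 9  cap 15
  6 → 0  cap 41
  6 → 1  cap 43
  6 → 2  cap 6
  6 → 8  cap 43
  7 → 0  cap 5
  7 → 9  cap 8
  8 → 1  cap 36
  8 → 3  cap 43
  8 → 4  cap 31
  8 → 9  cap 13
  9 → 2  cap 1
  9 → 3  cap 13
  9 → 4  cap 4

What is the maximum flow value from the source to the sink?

augment #1: 6→8→3 bottleneck 43, total now 43
augment #2: 6→0→9→3 bottleneck 13, total now 56
augment #3: 6→2→5→3 bottleneck 6, total now 62
augment #4: 6→1→2→5→3 bottleneck 3, total now 65
augment #5: 6→0→4→2→5→3 bottleneck 12, total now 77

Maximum flow value: 77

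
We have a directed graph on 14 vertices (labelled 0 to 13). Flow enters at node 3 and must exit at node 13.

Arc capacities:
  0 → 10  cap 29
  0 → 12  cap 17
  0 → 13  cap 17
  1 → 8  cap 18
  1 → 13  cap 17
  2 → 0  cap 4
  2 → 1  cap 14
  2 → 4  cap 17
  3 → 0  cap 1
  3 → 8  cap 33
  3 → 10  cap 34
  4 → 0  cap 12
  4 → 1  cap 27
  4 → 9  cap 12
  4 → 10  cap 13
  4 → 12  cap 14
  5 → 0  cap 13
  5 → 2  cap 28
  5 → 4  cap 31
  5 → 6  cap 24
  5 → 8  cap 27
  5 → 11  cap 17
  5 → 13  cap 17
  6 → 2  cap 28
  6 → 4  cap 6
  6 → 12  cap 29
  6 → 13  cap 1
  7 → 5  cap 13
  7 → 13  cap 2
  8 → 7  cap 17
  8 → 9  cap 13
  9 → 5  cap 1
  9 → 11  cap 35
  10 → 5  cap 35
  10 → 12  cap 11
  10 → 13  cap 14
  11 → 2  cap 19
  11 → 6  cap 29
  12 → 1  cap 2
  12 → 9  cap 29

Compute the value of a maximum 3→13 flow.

augment #1: 3→0→13 bottleneck 1, total now 1
augment #2: 3→10→13 bottleneck 14, total now 15
augment #3: 3→8→7→13 bottleneck 2, total now 17
augment #4: 3→10→5→13 bottleneck 17, total now 34
augment #5: 3→10→5→0→13 bottleneck 3, total now 37
augment #6: 3→8→7→5→0→13 bottleneck 10, total now 47
augment #7: 3→8→7→5→6→13 bottleneck 1, total now 48
augment #8: 3→8→7→5→2→0→13 bottleneck 2, total now 50
augment #9: 3→8→9→5→2→0→13 bottleneck 1, total now 51
augment #10: 3→8→9→11→2→1→13 bottleneck 12, total now 63

Maximum flow value: 63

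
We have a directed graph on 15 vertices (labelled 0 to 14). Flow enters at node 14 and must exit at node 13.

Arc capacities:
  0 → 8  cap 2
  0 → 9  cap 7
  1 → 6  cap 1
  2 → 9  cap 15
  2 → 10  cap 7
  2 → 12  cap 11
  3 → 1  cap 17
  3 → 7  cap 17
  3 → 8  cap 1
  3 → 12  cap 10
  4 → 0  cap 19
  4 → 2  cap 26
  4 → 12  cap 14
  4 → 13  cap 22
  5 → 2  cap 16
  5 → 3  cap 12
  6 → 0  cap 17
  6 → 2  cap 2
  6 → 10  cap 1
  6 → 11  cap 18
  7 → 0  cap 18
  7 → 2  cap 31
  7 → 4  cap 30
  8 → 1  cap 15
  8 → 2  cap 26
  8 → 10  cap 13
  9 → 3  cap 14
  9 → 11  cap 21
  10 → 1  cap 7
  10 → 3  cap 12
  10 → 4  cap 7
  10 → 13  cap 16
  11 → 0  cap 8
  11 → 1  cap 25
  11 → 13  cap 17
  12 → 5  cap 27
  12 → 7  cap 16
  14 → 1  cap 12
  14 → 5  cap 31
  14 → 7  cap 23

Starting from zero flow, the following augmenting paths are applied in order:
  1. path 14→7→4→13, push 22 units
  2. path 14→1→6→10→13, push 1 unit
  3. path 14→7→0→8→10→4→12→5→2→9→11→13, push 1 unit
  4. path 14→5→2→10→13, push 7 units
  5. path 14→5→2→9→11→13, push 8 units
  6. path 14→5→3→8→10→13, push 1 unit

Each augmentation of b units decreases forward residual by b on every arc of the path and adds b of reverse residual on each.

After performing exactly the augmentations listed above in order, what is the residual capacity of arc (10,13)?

Residual capacity of (10,13): 7

after path 1 (14→7→4→13, push 22): res(10,13)=16
after path 2 (14→1→6→10→13, push 1): res(10,13)=15
after path 3 (14→7→0→8→10→4→12→5→2→9→11→13, push 1): res(10,13)=15
after path 4 (14→5→2→10→13, push 7): res(10,13)=8
after path 5 (14→5→2→9→11→13, push 8): res(10,13)=8
after path 6 (14→5→3→8→10→13, push 1): res(10,13)=7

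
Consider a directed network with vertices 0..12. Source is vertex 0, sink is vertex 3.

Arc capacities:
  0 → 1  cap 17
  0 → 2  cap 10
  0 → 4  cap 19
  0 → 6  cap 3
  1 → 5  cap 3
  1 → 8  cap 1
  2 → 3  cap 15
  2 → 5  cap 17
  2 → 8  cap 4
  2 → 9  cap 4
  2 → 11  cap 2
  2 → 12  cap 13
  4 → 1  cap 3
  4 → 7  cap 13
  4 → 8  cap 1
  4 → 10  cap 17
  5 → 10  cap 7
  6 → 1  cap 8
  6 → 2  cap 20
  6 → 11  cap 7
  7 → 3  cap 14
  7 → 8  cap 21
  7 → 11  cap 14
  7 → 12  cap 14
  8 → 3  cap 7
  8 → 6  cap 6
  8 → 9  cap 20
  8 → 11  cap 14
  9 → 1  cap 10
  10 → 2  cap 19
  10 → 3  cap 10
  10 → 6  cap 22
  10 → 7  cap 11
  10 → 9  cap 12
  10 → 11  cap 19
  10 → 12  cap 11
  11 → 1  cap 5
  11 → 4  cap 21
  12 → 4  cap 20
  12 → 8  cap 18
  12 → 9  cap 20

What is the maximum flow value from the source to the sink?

Maximum flow value: 36

augment #1: 0→2→3 bottleneck 10, total now 10
augment #2: 0→1→8→3 bottleneck 1, total now 11
augment #3: 0→4→7→3 bottleneck 13, total now 24
augment #4: 0→4→8→3 bottleneck 1, total now 25
augment #5: 0→4→10→3 bottleneck 5, total now 30
augment #6: 0→6→2→3 bottleneck 3, total now 33
augment #7: 0→1→5→10→3 bottleneck 3, total now 36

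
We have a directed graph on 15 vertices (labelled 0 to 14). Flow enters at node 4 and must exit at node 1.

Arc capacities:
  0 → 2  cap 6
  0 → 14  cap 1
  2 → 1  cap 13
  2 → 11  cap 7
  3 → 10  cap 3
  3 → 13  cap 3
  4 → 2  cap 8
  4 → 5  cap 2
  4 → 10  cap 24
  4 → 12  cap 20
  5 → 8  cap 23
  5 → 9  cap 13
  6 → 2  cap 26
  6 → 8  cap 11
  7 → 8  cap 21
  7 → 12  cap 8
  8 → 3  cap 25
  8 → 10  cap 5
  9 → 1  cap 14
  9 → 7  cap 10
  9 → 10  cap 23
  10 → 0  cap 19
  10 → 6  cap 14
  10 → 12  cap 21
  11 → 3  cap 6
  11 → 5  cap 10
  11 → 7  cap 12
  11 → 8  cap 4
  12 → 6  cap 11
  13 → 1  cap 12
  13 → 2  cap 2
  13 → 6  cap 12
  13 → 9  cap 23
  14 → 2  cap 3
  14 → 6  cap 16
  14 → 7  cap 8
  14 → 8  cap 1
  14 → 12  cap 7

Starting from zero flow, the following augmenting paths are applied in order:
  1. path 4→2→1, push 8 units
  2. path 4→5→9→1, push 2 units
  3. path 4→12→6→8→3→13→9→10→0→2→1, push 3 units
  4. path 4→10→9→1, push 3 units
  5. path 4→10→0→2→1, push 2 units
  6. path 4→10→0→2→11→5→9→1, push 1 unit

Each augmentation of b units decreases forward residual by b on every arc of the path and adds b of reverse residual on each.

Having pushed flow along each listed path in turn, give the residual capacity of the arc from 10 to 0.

Residual capacity of (10,0): 13

after path 1 (4→2→1, push 8): res(10,0)=19
after path 2 (4→5→9→1, push 2): res(10,0)=19
after path 3 (4→12→6→8→3→13→9→10→0→2→1, push 3): res(10,0)=16
after path 4 (4→10→9→1, push 3): res(10,0)=16
after path 5 (4→10→0→2→1, push 2): res(10,0)=14
after path 6 (4→10→0→2→11→5→9→1, push 1): res(10,0)=13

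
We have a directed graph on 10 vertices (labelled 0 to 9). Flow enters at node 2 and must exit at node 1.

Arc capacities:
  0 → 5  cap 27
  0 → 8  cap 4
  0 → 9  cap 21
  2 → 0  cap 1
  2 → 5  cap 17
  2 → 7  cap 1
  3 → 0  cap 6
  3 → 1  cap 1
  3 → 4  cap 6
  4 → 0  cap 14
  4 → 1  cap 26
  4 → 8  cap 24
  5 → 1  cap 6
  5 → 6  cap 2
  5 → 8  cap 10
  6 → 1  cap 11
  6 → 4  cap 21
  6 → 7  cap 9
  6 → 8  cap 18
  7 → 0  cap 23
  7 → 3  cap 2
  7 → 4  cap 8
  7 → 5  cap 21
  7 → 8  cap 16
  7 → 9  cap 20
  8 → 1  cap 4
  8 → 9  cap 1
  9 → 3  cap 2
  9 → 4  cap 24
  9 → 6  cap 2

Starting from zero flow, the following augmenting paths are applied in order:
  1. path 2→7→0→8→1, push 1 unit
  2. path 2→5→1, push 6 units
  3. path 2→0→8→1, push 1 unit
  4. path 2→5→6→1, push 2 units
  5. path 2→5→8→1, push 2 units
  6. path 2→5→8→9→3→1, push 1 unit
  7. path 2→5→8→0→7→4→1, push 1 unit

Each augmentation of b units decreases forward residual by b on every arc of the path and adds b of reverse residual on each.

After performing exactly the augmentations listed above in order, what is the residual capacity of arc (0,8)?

after path 1 (2→7→0→8→1, push 1): res(0,8)=3
after path 2 (2→5→1, push 6): res(0,8)=3
after path 3 (2→0→8→1, push 1): res(0,8)=2
after path 4 (2→5→6→1, push 2): res(0,8)=2
after path 5 (2→5→8→1, push 2): res(0,8)=2
after path 6 (2→5→8→9→3→1, push 1): res(0,8)=2
after path 7 (2→5→8→0→7→4→1, push 1): res(0,8)=3

Residual capacity of (0,8): 3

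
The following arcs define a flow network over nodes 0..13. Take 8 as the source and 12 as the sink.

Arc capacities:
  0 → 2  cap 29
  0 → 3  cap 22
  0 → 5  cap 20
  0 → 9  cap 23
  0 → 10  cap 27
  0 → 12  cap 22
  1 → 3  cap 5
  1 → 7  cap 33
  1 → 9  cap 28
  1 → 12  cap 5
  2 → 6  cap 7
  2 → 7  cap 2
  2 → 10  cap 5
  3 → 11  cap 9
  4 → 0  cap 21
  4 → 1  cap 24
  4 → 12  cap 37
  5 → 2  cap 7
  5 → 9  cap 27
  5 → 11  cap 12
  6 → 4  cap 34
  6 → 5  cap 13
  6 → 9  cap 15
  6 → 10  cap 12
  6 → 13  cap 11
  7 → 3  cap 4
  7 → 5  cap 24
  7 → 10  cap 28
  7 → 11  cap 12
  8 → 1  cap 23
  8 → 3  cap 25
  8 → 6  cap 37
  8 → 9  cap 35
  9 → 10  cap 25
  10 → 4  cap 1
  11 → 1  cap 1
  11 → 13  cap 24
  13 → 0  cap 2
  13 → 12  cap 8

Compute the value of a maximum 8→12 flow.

augment #1: 8→1→12 bottleneck 5, total now 5
augment #2: 8→6→4→12 bottleneck 34, total now 39
augment #3: 8→6→13→12 bottleneck 3, total now 42
augment #4: 8→3→11→13→12 bottleneck 5, total now 47
augment #5: 8→9→10→4→12 bottleneck 1, total now 48
augment #6: 8→3→11→13→0→12 bottleneck 2, total now 50

Maximum flow value: 50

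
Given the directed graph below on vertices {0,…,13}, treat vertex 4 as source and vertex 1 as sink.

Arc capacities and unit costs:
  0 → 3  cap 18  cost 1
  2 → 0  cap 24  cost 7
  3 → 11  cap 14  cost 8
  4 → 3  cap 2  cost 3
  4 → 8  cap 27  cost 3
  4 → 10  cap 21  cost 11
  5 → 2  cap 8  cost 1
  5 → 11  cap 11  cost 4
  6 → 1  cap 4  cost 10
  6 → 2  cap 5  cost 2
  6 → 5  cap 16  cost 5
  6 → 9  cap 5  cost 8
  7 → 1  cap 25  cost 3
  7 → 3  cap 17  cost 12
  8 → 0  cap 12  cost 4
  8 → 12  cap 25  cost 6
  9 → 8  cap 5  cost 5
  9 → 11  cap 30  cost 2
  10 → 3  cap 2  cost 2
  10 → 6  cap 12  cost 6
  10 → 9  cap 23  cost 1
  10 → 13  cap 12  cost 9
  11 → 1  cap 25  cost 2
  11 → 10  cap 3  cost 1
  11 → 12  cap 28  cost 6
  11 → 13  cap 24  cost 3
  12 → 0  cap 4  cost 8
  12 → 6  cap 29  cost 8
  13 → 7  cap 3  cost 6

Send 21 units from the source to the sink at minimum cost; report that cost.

shortest-cost path #1: 4→3→11→1 push 2 @ unit cost 13 (adds 26)
shortest-cost path #2: 4→10→9→11→1 push 19 @ unit cost 16 (adds 304)
total cost = 330

Minimum cost for 21 units: 330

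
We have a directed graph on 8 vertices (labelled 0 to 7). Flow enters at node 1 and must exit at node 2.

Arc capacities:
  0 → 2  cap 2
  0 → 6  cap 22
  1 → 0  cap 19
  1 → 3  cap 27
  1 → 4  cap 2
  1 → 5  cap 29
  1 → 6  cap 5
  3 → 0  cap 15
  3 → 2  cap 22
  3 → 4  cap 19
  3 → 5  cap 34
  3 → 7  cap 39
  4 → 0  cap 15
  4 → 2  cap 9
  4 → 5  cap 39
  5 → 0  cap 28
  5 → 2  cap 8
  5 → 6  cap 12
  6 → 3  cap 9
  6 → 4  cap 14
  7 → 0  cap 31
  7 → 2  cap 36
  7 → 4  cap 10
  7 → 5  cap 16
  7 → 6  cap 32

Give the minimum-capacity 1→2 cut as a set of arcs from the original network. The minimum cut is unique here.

Min-cut arcs: {(0,2), (1,3), (4,2), (5,2), (6,3)} (total capacity 55)

augment #1: 1→0→2 push 2
augment #2: 1→3→2 push 22
augment #3: 1→4→2 push 2
augment #4: 1→5→2 push 8
augment #5: 1→3→4→2 push 5
augment #6: 1→6→4→2 push 2
augment #7: 1→6→3→7→2 push 3
augment #8: 1→0→6→3→7→2 push 6
augment #9: 1→0→6→4→3→7→2 push 5
max flow = 55; residual-reachable set from 1 gives S-side
cut edges (S→T): {(0,2), (1,3), (4,2), (5,2), (6,3)} total cap 55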